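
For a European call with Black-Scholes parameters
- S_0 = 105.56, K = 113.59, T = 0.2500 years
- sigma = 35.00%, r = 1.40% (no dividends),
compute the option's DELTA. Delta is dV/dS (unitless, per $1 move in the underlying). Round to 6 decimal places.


d1 = -0.3114483578; d2 = -0.4864483578
phi(d1) = 0.3800552763; exp(-qT) = 1.0000000000; exp(-rT) = 0.9965061179
N(d1) = 0.3777298982
Delta = exp(-qT) * N(d1) = 1.0000000000 * 0.3777298982 = 0.377730

Answer: Delta = 0.377730


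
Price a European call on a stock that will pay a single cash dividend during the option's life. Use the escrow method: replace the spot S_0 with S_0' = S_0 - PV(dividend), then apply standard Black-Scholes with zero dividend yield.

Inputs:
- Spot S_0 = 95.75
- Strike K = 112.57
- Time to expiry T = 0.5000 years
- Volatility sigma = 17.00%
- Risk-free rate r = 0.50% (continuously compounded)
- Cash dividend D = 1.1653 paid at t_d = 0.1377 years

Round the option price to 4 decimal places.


PV(D) = D * exp(-r * t_d) = 1.1653 * 0.99931174 = 1.16449797
S_0' = S_0 - PV(D) = 95.7500 - 1.16449797 = 94.58550203
d1 = (ln(S_0'/K) + (r + sigma^2/2)*T) / (sigma*sqrt(T)) = -1.36717883
d2 = d1 - sigma*sqrt(T) = -1.48738698
exp(-rT) = 0.99750312
N(d1) = 0.08578463; N(d2) = 0.06845632
C = S_0' * N(d1) - K * exp(-rT) * N(d2) = 94.58550203 * 0.08578463 - 112.5700 * 0.99750312 * 0.06845632 = 0.4271

Answer: Price = 0.4271


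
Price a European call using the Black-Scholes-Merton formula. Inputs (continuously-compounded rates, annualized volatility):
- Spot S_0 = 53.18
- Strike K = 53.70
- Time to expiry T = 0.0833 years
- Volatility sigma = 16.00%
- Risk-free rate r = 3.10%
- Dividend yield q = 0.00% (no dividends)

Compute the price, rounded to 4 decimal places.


d1 = (ln(S/K) + (r - q + 0.5*sigma^2) * T) / (sigma * sqrt(T)) = -0.13170715
d2 = d1 - sigma * sqrt(T) = -0.17788593
exp(-rT) = 0.99742103; exp(-qT) = 1.00000000
C = S_0 * exp(-qT) * N(d1) - K * exp(-rT) * N(d2)
N(d1) = 0.44760797; N(d2) = 0.42940628
C = 53.1800 * 1.00000000 * 0.44760797 - 53.7000 * 0.99742103 * 0.42940628 = 0.8041

Answer: Price = 0.8041


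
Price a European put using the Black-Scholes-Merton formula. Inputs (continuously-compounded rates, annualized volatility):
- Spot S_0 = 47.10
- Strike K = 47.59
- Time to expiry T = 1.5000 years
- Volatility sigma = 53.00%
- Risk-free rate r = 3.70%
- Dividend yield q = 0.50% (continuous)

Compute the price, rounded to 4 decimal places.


d1 = (ln(S/K) + (r - q + 0.5*sigma^2) * T) / (sigma * sqrt(T)) = 0.38255999
d2 = d1 - sigma * sqrt(T) = -0.26655479
exp(-rT) = 0.94601202; exp(-qT) = 0.99252805
P = K * exp(-rT) * N(-d2) - S_0 * exp(-qT) * N(-d1)
N(-d1) = 0.35102302; N(-d2) = 0.60509402
P = 47.5900 * 0.94601202 * 0.60509402 - 47.1000 * 0.99252805 * 0.35102302 = 10.8321

Answer: Price = 10.8321


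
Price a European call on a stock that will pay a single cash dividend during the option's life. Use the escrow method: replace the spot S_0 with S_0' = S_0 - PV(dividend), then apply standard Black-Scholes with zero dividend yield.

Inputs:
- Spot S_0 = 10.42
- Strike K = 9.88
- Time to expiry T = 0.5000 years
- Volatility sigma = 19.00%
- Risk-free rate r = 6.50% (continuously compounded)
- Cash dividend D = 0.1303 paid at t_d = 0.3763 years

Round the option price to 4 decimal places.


PV(D) = D * exp(-r * t_d) = 0.1303 * 0.97583721 = 0.12715159
S_0' = S_0 - PV(D) = 10.4200 - 0.12715159 = 10.29284841
d1 = (ln(S_0'/K) + (r + sigma^2/2)*T) / (sigma*sqrt(T)) = 0.61378218
d2 = d1 - sigma*sqrt(T) = 0.47943189
exp(-rT) = 0.96802245
N(d1) = 0.73032036; N(d2) = 0.68418430
C = S_0' * N(d1) - K * exp(-rT) * N(d2) = 10.29284841 * 0.73032036 - 9.8800 * 0.96802245 * 0.68418430 = 0.9735

Answer: Price = 0.9735


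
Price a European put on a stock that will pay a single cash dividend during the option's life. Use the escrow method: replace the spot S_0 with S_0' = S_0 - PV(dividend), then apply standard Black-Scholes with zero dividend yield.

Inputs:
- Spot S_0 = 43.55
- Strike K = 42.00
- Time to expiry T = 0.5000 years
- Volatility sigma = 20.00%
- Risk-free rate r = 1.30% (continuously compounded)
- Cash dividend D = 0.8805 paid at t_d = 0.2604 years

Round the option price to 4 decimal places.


PV(D) = D * exp(-r * t_d) = 0.8805 * 0.99662052 = 0.87752437
S_0' = S_0 - PV(D) = 43.5500 - 0.87752437 = 42.67247563
d1 = (ln(S_0'/K) + (r + sigma^2/2)*T) / (sigma*sqrt(T)) = 0.22899296
d2 = d1 - sigma*sqrt(T) = 0.08757161
exp(-rT) = 0.99352108
N(-d1) = 0.40943719; N(-d2) = 0.46510859
P = K * exp(-rT) * N(-d2) - S_0' * N(-d1) = 42.0000 * 0.99352108 * 0.46510859 - 42.67247563 * 0.40943719 = 1.9363

Answer: Price = 1.9363


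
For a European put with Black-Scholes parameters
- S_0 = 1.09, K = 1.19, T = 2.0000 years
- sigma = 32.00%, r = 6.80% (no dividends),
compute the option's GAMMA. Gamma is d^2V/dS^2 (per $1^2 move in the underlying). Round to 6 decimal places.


d1 = 0.3328360217; d2 = -0.1197123182
phi(d1) = 0.3774457452; exp(-qT) = 1.0000000000; exp(-rT) = 0.8728426325
Gamma = exp(-qT) * phi(d1) / (S * sigma * sqrt(T)) = 1.0000000000 * 0.3774457452 / (1.0900 * 0.3200 * 1.4142135624) = 0.765179

Answer: Gamma = 0.765179


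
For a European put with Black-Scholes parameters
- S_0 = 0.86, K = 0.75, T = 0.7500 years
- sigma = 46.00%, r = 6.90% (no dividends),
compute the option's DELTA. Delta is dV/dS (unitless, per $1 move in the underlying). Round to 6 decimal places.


Answer: Delta = -0.250589

Derivation:
d1 = 0.6726361142; d2 = 0.2742644285
phi(d1) = 0.3181735774; exp(-qT) = 1.0000000000; exp(-rT) = 0.9495662287
N(-d1) = 0.2505894101
Delta = -exp(-qT) * N(-d1) = -1.0000000000 * 0.2505894101 = -0.250589


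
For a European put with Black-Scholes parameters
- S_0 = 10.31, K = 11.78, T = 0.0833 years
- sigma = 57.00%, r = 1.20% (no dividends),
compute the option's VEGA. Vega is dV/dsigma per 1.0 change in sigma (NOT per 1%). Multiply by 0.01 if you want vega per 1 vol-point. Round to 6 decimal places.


d1 = -0.7218759540; d2 = -0.8863878684
phi(d1) = 0.3074351895; exp(-qT) = 1.0000000000; exp(-rT) = 0.9990008994
Vega = S * exp(-qT) * phi(d1) * sqrt(T) = 10.3100 * 1.0000000000 * 0.3074351895 * 0.2886173938 = 0.914818

Answer: Vega = 0.914818


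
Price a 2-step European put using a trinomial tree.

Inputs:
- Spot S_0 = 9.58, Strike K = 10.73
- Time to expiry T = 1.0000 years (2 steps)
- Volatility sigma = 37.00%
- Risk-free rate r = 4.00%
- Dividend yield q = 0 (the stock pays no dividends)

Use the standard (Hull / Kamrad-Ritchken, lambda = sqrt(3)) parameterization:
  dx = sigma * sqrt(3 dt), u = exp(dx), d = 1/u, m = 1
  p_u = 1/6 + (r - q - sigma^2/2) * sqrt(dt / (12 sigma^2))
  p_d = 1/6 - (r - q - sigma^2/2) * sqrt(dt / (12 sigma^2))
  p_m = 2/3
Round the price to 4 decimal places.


dt = T/N = 0.500000; dx = sigma*sqrt(3*dt) = 0.453156
u = exp(dx) = 1.573269; d = 1/u = 0.635619
p_u = 0.150971, p_m = 0.666667, p_d = 0.182362
Discount per step: exp(-r*dt) = 0.980199
Stock lattice S(k, j) with j the centered position index:
  k=0: S(0,+0) = 9.5800
  k=1: S(1,-1) = 6.0892; S(1,+0) = 9.5800; S(1,+1) = 15.0719
  k=2: S(2,-2) = 3.8704; S(2,-1) = 6.0892; S(2,+0) = 9.5800; S(2,+1) = 15.0719; S(2,+2) = 23.7122
Terminal payoffs V(N, j) = max(K - S_T, 0):
  V(2,-2) = 6.859567; V(2,-1) = 4.640768; V(2,+0) = 1.150000; V(2,+1) = 0.000000; V(2,+2) = 0.000000
Backward induction: V(k, j) = exp(-r*dt) * [p_u * V(k+1, j+1) + p_m * V(k+1, j) + p_d * V(k+1, j-1)]
  V(1,-1) = exp(-r*dt) * [p_u*1.150000 + p_m*4.640768 + p_d*6.859567] = 4.428917
  V(1,+0) = exp(-r*dt) * [p_u*0.000000 + p_m*1.150000 + p_d*4.640768] = 1.581028
  V(1,+1) = exp(-r*dt) * [p_u*0.000000 + p_m*0.000000 + p_d*1.150000] = 0.205564
  V(0,+0) = exp(-r*dt) * [p_u*0.205564 + p_m*1.581028 + p_d*4.428917] = 1.855242

Answer: Price = V(0,0) = 1.8552


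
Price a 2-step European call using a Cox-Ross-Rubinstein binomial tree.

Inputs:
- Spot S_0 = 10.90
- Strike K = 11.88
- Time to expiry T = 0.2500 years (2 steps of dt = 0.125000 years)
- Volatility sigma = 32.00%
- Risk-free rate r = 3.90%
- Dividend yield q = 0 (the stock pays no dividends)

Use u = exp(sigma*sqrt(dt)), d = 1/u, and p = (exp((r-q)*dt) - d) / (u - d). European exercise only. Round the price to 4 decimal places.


dt = T/N = 0.125000
u = exp(sigma*sqrt(dt)) = 1.119785; d = 1/u = 0.893028
p = (exp((r-q)*dt) - d) / (u - d) = 0.493297
Discount per step: exp(-r*dt) = 0.995137
Stock lattice S(k, i) with i counting down-moves:
  k=0: S(0,0) = 10.9000
  k=1: S(1,0) = 12.2057; S(1,1) = 9.7340
  k=2: S(2,0) = 13.6677; S(2,1) = 10.9000; S(2,2) = 8.6927
Terminal payoffs V(N, i) = max(S_T - K, 0):
  V(2,0) = 1.787722; V(2,1) = 0.000000; V(2,2) = 0.000000
Backward induction: V(k, i) = exp(-r*dt) * [p * V(k+1, i) + (1-p) * V(k+1, i+1)].
  V(1,0) = exp(-r*dt) * [p*1.787722 + (1-p)*0.000000] = 0.877589
  V(1,1) = exp(-r*dt) * [p*0.000000 + (1-p)*0.000000] = 0.000000
  V(0,0) = exp(-r*dt) * [p*0.877589 + (1-p)*0.000000] = 0.430807

Answer: Price = V(0,0) = 0.4308


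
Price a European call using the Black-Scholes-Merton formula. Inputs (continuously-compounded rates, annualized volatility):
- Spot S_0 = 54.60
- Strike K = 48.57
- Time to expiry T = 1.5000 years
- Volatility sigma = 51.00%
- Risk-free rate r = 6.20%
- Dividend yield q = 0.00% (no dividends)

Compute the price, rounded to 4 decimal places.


d1 = (ln(S/K) + (r - q + 0.5*sigma^2) * T) / (sigma * sqrt(T)) = 0.64855897
d2 = d1 - sigma * sqrt(T) = 0.02393908
exp(-rT) = 0.91119350; exp(-qT) = 1.00000000
C = S_0 * exp(-qT) * N(d1) - K * exp(-rT) * N(d2)
N(d1) = 0.74168826; N(d2) = 0.50954940
C = 54.6000 * 1.00000000 * 0.74168826 - 48.5700 * 0.91119350 * 0.50954940 = 17.9452

Answer: Price = 17.9452


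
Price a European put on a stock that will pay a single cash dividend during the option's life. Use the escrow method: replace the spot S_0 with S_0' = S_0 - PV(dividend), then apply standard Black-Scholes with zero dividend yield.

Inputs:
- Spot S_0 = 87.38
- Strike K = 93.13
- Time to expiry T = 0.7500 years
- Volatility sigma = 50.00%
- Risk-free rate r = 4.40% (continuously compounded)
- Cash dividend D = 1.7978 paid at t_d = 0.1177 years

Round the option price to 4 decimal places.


Answer: Price = 17.4200

Derivation:
PV(D) = D * exp(-r * t_d) = 1.7978 * 0.99483459 = 1.78851362
S_0' = S_0 - PV(D) = 87.3800 - 1.78851362 = 85.59148638
d1 = (ln(S_0'/K) + (r + sigma^2/2)*T) / (sigma*sqrt(T)) = 0.09777878
d2 = d1 - sigma*sqrt(T) = -0.33523392
exp(-rT) = 0.96753856
N(-d1) = 0.46105398; N(-d2) = 0.63127568
P = K * exp(-rT) * N(-d2) - S_0' * N(-d1) = 93.1300 * 0.96753856 * 0.63127568 - 85.59148638 * 0.46105398 = 17.4200


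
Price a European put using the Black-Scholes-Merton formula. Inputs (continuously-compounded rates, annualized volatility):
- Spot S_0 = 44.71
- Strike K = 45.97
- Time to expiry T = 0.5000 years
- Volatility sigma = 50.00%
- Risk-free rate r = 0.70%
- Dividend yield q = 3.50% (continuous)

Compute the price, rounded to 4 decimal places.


Answer: Price = 7.2772

Derivation:
d1 = (ln(S/K) + (r - q + 0.5*sigma^2) * T) / (sigma * sqrt(T)) = 0.05857158
d2 = d1 - sigma * sqrt(T) = -0.29498181
exp(-rT) = 0.99650612; exp(-qT) = 0.98265224
P = K * exp(-rT) * N(-d2) - S_0 * exp(-qT) * N(-d1)
N(-d1) = 0.47664667; N(-d2) = 0.61599611
P = 45.9700 * 0.99650612 * 0.61599611 - 44.7100 * 0.98265224 * 0.47664667 = 7.2772


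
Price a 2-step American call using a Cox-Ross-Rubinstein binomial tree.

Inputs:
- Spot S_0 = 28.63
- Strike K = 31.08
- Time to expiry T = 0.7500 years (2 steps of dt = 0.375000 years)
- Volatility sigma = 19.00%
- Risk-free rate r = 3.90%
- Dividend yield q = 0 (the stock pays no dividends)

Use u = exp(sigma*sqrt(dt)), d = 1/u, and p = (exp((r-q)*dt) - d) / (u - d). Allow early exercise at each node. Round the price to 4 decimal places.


dt = T/N = 0.375000
u = exp(sigma*sqrt(dt)) = 1.123390; d = 1/u = 0.890163
p = (exp((r-q)*dt) - d) / (u - d) = 0.534113
Discount per step: exp(-r*dt) = 0.985481
Stock lattice S(k, i) with i counting down-moves:
  k=0: S(0,0) = 28.6300
  k=1: S(1,0) = 32.1627; S(1,1) = 25.4854
  k=2: S(2,0) = 36.1312; S(2,1) = 28.6300; S(2,2) = 22.6861
Terminal payoffs V(N, i) = max(S_T - K, 0):
  V(2,0) = 5.051196; V(2,1) = 0.000000; V(2,2) = 0.000000
Backward induction: V(k, i) = exp(-r*dt) * [p * V(k+1, i) + (1-p) * V(k+1, i+1)]; then take max(V_cont, immediate exercise) for American.
  V(1,0) = exp(-r*dt) * [p*5.051196 + (1-p)*0.000000] = 2.658740; exercise = 1.082651; V(1,0) = max -> 2.658740
  V(1,1) = exp(-r*dt) * [p*0.000000 + (1-p)*0.000000] = 0.000000; exercise = 0.000000; V(1,1) = max -> 0.000000
  V(0,0) = exp(-r*dt) * [p*2.658740 + (1-p)*0.000000] = 1.399450; exercise = 0.000000; V(0,0) = max -> 1.399450

Answer: Price = V(0,0) = 1.3995


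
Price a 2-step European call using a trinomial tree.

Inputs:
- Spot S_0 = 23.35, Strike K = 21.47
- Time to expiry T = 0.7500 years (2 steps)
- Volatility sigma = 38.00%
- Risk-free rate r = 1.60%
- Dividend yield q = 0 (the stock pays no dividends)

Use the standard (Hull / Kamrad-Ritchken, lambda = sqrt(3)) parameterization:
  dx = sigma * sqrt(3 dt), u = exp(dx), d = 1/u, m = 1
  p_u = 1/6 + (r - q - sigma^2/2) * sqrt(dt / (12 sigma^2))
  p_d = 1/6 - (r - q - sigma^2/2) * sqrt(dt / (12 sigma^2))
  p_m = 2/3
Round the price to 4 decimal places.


Answer: Price = V(0,0) = 4.0212

Derivation:
dt = T/N = 0.375000; dx = sigma*sqrt(3*dt) = 0.403051
u = exp(dx) = 1.496383; d = 1/u = 0.668278
p_u = 0.140522, p_m = 0.666667, p_d = 0.192811
Discount per step: exp(-r*dt) = 0.994018
Stock lattice S(k, j) with j the centered position index:
  k=0: S(0,+0) = 23.3500
  k=1: S(1,-1) = 15.6043; S(1,+0) = 23.3500; S(1,+1) = 34.9405
  k=2: S(2,-2) = 10.4280; S(2,-1) = 15.6043; S(2,+0) = 23.3500; S(2,+1) = 34.9405; S(2,+2) = 52.2844
Terminal payoffs V(N, j) = max(S_T - K, 0):
  V(2,-2) = 0.000000; V(2,-1) = 0.000000; V(2,+0) = 1.880000; V(2,+1) = 13.470543; V(2,+2) = 30.814435
Backward induction: V(k, j) = exp(-r*dt) * [p_u * V(k+1, j+1) + p_m * V(k+1, j) + p_d * V(k+1, j-1)]
  V(1,-1) = exp(-r*dt) * [p_u*1.880000 + p_m*0.000000 + p_d*0.000000] = 0.262602
  V(1,+0) = exp(-r*dt) * [p_u*13.470543 + p_m*1.880000 + p_d*0.000000] = 3.127424
  V(1,+1) = exp(-r*dt) * [p_u*30.814435 + p_m*13.470543 + p_d*1.880000] = 13.591171
  V(0,+0) = exp(-r*dt) * [p_u*13.591171 + p_m*3.127424 + p_d*0.262602] = 4.021245


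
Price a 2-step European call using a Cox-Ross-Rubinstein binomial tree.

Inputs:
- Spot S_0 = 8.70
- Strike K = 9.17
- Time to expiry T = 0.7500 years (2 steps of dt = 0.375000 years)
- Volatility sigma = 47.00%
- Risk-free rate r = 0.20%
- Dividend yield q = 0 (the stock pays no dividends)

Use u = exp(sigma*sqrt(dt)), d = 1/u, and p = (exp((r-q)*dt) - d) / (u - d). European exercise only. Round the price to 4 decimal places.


Answer: Price = V(0,0) = 1.1623

Derivation:
dt = T/N = 0.375000
u = exp(sigma*sqrt(dt)) = 1.333511; d = 1/u = 0.749900
p = (exp((r-q)*dt) - d) / (u - d) = 0.429824
Discount per step: exp(-r*dt) = 0.999250
Stock lattice S(k, i) with i counting down-moves:
  k=0: S(0,0) = 8.7000
  k=1: S(1,0) = 11.6015; S(1,1) = 6.5241
  k=2: S(2,0) = 15.4708; S(2,1) = 8.7000; S(2,2) = 4.8924
Terminal payoffs V(N, i) = max(S_T - K, 0):
  V(2,0) = 6.300780; V(2,1) = 0.000000; V(2,2) = 0.000000
Backward induction: V(k, i) = exp(-r*dt) * [p * V(k+1, i) + (1-p) * V(k+1, i+1)].
  V(1,0) = exp(-r*dt) * [p*6.300780 + (1-p)*0.000000] = 2.706199
  V(1,1) = exp(-r*dt) * [p*0.000000 + (1-p)*0.000000] = 0.000000
  V(0,0) = exp(-r*dt) * [p*2.706199 + (1-p)*0.000000] = 1.162318


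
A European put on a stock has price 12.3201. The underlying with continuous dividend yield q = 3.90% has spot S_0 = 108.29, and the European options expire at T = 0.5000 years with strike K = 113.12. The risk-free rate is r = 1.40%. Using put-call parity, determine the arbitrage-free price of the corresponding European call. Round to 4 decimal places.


Put-call parity: C - P = S_0 * exp(-qT) - K * exp(-rT).
S_0 * exp(-qT) = 108.2900 * 0.98068890 = 106.19880046
K * exp(-rT) = 113.1200 * 0.99302444 = 112.33092498
C = P + S*exp(-qT) - K*exp(-rT)
C = 12.3201 + 106.19880046 - 112.33092498 = 6.1880

Answer: Call price = 6.1880


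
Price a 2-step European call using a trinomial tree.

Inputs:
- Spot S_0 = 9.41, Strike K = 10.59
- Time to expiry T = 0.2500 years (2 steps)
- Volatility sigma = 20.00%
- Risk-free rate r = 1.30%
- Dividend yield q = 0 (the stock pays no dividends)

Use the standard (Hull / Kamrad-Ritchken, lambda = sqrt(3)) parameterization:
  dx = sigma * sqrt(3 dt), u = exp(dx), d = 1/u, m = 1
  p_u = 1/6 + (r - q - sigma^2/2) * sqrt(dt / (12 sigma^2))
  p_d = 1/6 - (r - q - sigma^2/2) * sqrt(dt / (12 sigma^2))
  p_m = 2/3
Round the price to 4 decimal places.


dt = T/N = 0.125000; dx = sigma*sqrt(3*dt) = 0.122474
u = exp(dx) = 1.130290; d = 1/u = 0.884728
p_u = 0.163094, p_m = 0.666667, p_d = 0.170239
Discount per step: exp(-r*dt) = 0.998376
Stock lattice S(k, j) with j the centered position index:
  k=0: S(0,+0) = 9.4100
  k=1: S(1,-1) = 8.3253; S(1,+0) = 9.4100; S(1,+1) = 10.6360
  k=2: S(2,-2) = 7.3656; S(2,-1) = 8.3253; S(2,+0) = 9.4100; S(2,+1) = 10.6360; S(2,+2) = 12.0218
Terminal payoffs V(N, j) = max(S_T - K, 0):
  V(2,-2) = 0.000000; V(2,-1) = 0.000000; V(2,+0) = 0.000000; V(2,+1) = 0.046032; V(2,+2) = 1.431803
Backward induction: V(k, j) = exp(-r*dt) * [p_u * V(k+1, j+1) + p_m * V(k+1, j) + p_d * V(k+1, j-1)]
  V(1,-1) = exp(-r*dt) * [p_u*0.000000 + p_m*0.000000 + p_d*0.000000] = 0.000000
  V(1,+0) = exp(-r*dt) * [p_u*0.046032 + p_m*0.000000 + p_d*0.000000] = 0.007495
  V(1,+1) = exp(-r*dt) * [p_u*1.431803 + p_m*0.046032 + p_d*0.000000] = 0.263778
  V(0,+0) = exp(-r*dt) * [p_u*0.263778 + p_m*0.007495 + p_d*0.000000] = 0.047940

Answer: Price = V(0,0) = 0.0479


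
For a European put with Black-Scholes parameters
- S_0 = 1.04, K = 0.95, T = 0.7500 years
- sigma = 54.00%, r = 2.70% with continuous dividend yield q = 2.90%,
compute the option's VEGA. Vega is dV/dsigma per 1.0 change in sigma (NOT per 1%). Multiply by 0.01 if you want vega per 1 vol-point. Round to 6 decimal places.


Answer: Vega = 0.321336

Derivation:
d1 = 0.4241685672; d2 = -0.0434851508
phi(d1) = 0.3646205629; exp(-qT) = 0.9784848257; exp(-rT) = 0.9799536543
Vega = S * exp(-qT) * phi(d1) * sqrt(T) = 1.0400 * 0.9784848257 * 0.3646205629 * 0.8660254038 = 0.321336


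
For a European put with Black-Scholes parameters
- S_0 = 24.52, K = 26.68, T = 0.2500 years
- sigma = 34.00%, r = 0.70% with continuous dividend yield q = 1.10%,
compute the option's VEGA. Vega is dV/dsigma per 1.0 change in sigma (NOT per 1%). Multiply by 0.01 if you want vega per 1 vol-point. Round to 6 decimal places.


d1 = -0.4175006469; d2 = -0.5875006469
phi(d1) = 0.3656451584; exp(-qT) = 0.9972537778; exp(-rT) = 0.9982515304
Vega = S * exp(-qT) * phi(d1) * sqrt(T) = 24.5200 * 0.9972537778 * 0.3656451584 * 0.5000000000 = 4.470499

Answer: Vega = 4.470499


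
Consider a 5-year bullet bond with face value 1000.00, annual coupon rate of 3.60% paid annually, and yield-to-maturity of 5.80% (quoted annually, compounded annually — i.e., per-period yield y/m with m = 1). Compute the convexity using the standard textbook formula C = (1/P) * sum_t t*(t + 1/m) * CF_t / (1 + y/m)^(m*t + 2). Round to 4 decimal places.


Answer: Convexity = 24.2798

Derivation:
Coupon per period c = face * coupon_rate / m = 36.000000
Periods per year m = 1; per-period yield y/m = 0.058000
Number of cashflows N = 5
Cashflows (t years, CF_t, discount factor 1/(1+y/m)^(m*t), PV):
  t = 1.0000: CF_t = 36.000000, DF = 0.945180, PV = 34.026465
  t = 2.0000: CF_t = 36.000000, DF = 0.893364, PV = 32.161120
  t = 3.0000: CF_t = 36.000000, DF = 0.844390, PV = 30.398034
  t = 4.0000: CF_t = 36.000000, DF = 0.798100, PV = 28.731601
  t = 5.0000: CF_t = 1036.000000, DF = 0.754348, PV = 781.504381
Price P = sum_t PV_t = 906.821601
Convexity numerator sum_t t*(t + 1/m) * CF_t / (1+y/m)^(m*t + 2):
  t = 1.0000: term = 60.796068
  t = 2.0000: term = 172.389607
  t = 3.0000: term = 325.878275
  t = 4.0000: term = 513.355820
  t = 5.0000: term = 20945.046855
Convexity = (1/P) * sum = 22017.466625 / 906.821601 = 24.279822


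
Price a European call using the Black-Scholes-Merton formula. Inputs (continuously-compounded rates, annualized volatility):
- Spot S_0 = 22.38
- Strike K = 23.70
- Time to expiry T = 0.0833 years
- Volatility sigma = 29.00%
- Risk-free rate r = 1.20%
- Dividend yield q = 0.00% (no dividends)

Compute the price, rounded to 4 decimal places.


Answer: Price = 0.2881

Derivation:
d1 = (ln(S/K) + (r - q + 0.5*sigma^2) * T) / (sigma * sqrt(T)) = -0.63089108
d2 = d1 - sigma * sqrt(T) = -0.71459012
exp(-rT) = 0.99900090; exp(-qT) = 1.00000000
C = S_0 * exp(-qT) * N(d1) - K * exp(-rT) * N(d2)
N(d1) = 0.26405587; N(d2) = 0.23743117
C = 22.3800 * 1.00000000 * 0.26405587 - 23.7000 * 0.99900090 * 0.23743117 = 0.2881


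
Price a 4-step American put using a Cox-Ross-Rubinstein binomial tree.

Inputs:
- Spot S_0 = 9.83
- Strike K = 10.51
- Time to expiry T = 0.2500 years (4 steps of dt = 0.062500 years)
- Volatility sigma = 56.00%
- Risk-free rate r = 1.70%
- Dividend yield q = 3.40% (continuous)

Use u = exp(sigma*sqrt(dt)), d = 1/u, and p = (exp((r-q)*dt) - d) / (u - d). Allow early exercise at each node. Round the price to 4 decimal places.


Answer: Price = V(0,0) = 1.5464

Derivation:
dt = T/N = 0.062500
u = exp(sigma*sqrt(dt)) = 1.150274; d = 1/u = 0.869358
p = (exp((r-q)*dt) - d) / (u - d) = 0.461277
Discount per step: exp(-r*dt) = 0.998938
Stock lattice S(k, i) with i counting down-moves:
  k=0: S(0,0) = 9.8300
  k=1: S(1,0) = 11.3072; S(1,1) = 8.5458
  k=2: S(2,0) = 13.0064; S(2,1) = 9.8300; S(2,2) = 7.4294
  k=3: S(3,0) = 14.9609; S(3,1) = 11.3072; S(3,2) = 8.5458; S(3,3) = 6.4588
  k=4: S(4,0) = 17.2091; S(4,1) = 13.0064; S(4,2) = 9.8300; S(4,3) = 7.4294; S(4,4) = 5.6150
Terminal payoffs V(N, i) = max(K - S_T, 0):
  V(4,0) = 0.000000; V(4,1) = 0.000000; V(4,2) = 0.680000; V(4,3) = 3.080646; V(4,4) = 4.895015
Backward induction: V(k, i) = exp(-r*dt) * [p * V(k+1, i) + (1-p) * V(k+1, i+1)]; then take max(V_cont, immediate exercise) for American.
  V(3,0) = exp(-r*dt) * [p*0.000000 + (1-p)*0.000000] = 0.000000; exercise = 0.000000; V(3,0) = max -> 0.000000
  V(3,1) = exp(-r*dt) * [p*0.000000 + (1-p)*0.680000] = 0.365943; exercise = 0.000000; V(3,1) = max -> 0.365943
  V(3,2) = exp(-r*dt) * [p*0.680000 + (1-p)*3.080646] = 1.971188; exercise = 1.964209; V(3,2) = max -> 1.971188
  V(3,3) = exp(-r*dt) * [p*3.080646 + (1-p)*4.895015] = 4.053779; exercise = 4.051230; V(3,3) = max -> 4.053779
  V(2,0) = exp(-r*dt) * [p*0.000000 + (1-p)*0.365943] = 0.196933; exercise = 0.000000; V(2,0) = max -> 0.196933
  V(2,1) = exp(-r*dt) * [p*0.365943 + (1-p)*1.971188] = 1.229419; exercise = 0.680000; V(2,1) = max -> 1.229419
  V(2,2) = exp(-r*dt) * [p*1.971188 + (1-p)*4.053779] = 3.089844; exercise = 3.080646; V(2,2) = max -> 3.089844
  V(1,0) = exp(-r*dt) * [p*0.196933 + (1-p)*1.229419] = 0.752357; exercise = 0.000000; V(1,0) = max -> 0.752357
  V(1,1) = exp(-r*dt) * [p*1.229419 + (1-p)*3.089844] = 2.229303; exercise = 1.964209; V(1,1) = max -> 2.229303
  V(0,0) = exp(-r*dt) * [p*0.752357 + (1-p)*2.229303] = 1.546378; exercise = 0.680000; V(0,0) = max -> 1.546378


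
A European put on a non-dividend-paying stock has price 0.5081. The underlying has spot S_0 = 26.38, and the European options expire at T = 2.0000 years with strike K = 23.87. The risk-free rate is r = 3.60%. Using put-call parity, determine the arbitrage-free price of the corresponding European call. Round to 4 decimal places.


Put-call parity: C - P = S_0 * exp(-qT) - K * exp(-rT).
S_0 * exp(-qT) = 26.3800 * 1.00000000 = 26.38000000
K * exp(-rT) = 23.8700 * 0.93053090 = 22.21177248
C = P + S*exp(-qT) - K*exp(-rT)
C = 0.5081 + 26.38000000 - 22.21177248 = 4.6763

Answer: Call price = 4.6763


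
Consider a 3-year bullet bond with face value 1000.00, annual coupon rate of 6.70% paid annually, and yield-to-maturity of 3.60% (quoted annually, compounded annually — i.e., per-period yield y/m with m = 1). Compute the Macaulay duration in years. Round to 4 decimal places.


Answer: Macaulay duration = 2.8235 years

Derivation:
Coupon per period c = face * coupon_rate / m = 67.000000
Periods per year m = 1; per-period yield y/m = 0.036000
Number of cashflows N = 3
Cashflows (t years, CF_t, discount factor 1/(1+y/m)^(m*t), PV):
  t = 1.0000: CF_t = 67.000000, DF = 0.965251, PV = 64.671815
  t = 2.0000: CF_t = 67.000000, DF = 0.931709, PV = 62.424532
  t = 3.0000: CF_t = 1067.000000, DF = 0.899333, PV = 959.588762
Price P = sum_t PV_t = 1086.685108
Macaulay numerator sum_t t * PV_t:
  t * PV_t at t = 1.0000: 64.671815
  t * PV_t at t = 2.0000: 124.849063
  t * PV_t at t = 3.0000: 2878.766286
Macaulay duration D = (sum_t t * PV_t) / P = 3068.287164 / 1086.685108 = 2.823529


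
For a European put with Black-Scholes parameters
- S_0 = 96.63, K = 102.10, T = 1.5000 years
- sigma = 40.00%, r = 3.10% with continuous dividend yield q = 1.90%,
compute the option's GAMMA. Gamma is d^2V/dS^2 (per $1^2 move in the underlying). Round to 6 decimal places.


d1 = 0.1692934765; d2 = -0.3206044721
phi(d1) = 0.3932661485; exp(-qT) = 0.9719022941; exp(-rT) = 0.9545645606
Gamma = exp(-qT) * phi(d1) / (S * sigma * sqrt(T)) = 0.9719022941 * 0.3932661485 / (96.6300 * 0.4000 * 1.2247448714) = 0.008074

Answer: Gamma = 0.008074


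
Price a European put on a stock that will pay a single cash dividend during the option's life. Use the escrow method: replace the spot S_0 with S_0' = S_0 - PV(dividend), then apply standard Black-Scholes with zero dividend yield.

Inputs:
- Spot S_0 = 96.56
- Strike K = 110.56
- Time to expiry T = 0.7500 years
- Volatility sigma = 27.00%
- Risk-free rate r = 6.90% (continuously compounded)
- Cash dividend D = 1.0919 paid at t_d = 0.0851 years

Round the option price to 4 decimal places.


Answer: Price = 14.8378

Derivation:
PV(D) = D * exp(-r * t_d) = 1.0919 * 0.99414531 = 1.08550726
S_0' = S_0 - PV(D) = 96.5600 - 1.08550726 = 95.47449274
d1 = (ln(S_0'/K) + (r + sigma^2/2)*T) / (sigma*sqrt(T)) = -0.28915301
d2 = d1 - sigma*sqrt(T) = -0.52297987
exp(-rT) = 0.94956623
N(-d1) = 0.61376786; N(-d2) = 0.69950587
P = K * exp(-rT) * N(-d2) - S_0' * N(-d1) = 110.5600 * 0.94956623 * 0.69950587 - 95.47449274 * 0.61376786 = 14.8378


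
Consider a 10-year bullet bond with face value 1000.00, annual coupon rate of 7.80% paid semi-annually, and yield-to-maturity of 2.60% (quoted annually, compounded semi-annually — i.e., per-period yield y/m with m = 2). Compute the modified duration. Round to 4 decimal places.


Coupon per period c = face * coupon_rate / m = 39.000000
Periods per year m = 2; per-period yield y/m = 0.013000
Number of cashflows N = 20
Cashflows (t years, CF_t, discount factor 1/(1+y/m)^(m*t), PV):
  t = 0.5000: CF_t = 39.000000, DF = 0.987167, PV = 38.499506
  t = 1.0000: CF_t = 39.000000, DF = 0.974498, PV = 38.005436
  t = 1.5000: CF_t = 39.000000, DF = 0.961992, PV = 37.517706
  t = 2.0000: CF_t = 39.000000, DF = 0.949647, PV = 37.036235
  t = 2.5000: CF_t = 39.000000, DF = 0.937460, PV = 36.560942
  t = 3.0000: CF_t = 39.000000, DF = 0.925429, PV = 36.091750
  t = 3.5000: CF_t = 39.000000, DF = 0.913553, PV = 35.628578
  t = 4.0000: CF_t = 39.000000, DF = 0.901829, PV = 35.171350
  t = 4.5000: CF_t = 39.000000, DF = 0.890256, PV = 34.719991
  t = 5.0000: CF_t = 39.000000, DF = 0.878831, PV = 34.274423
  t = 5.5000: CF_t = 39.000000, DF = 0.867553, PV = 33.834574
  t = 6.0000: CF_t = 39.000000, DF = 0.856420, PV = 33.400369
  t = 6.5000: CF_t = 39.000000, DF = 0.845429, PV = 32.971736
  t = 7.0000: CF_t = 39.000000, DF = 0.834580, PV = 32.548604
  t = 7.5000: CF_t = 39.000000, DF = 0.823869, PV = 32.130903
  t = 8.0000: CF_t = 39.000000, DF = 0.813296, PV = 31.718561
  t = 8.5000: CF_t = 39.000000, DF = 0.802859, PV = 31.311512
  t = 9.0000: CF_t = 39.000000, DF = 0.792556, PV = 30.909686
  t = 9.5000: CF_t = 39.000000, DF = 0.782385, PV = 30.513017
  t = 10.0000: CF_t = 1039.000000, DF = 0.772345, PV = 802.465999
Price P = sum_t PV_t = 1455.310877
First compute Macaulay numerator sum_t t * PV_t:
  t * PV_t at t = 0.5000: 19.249753
  t * PV_t at t = 1.0000: 38.005436
  t * PV_t at t = 1.5000: 56.276558
  t * PV_t at t = 2.0000: 74.072469
  t * PV_t at t = 2.5000: 91.402356
  t * PV_t at t = 3.0000: 108.275249
  t * PV_t at t = 3.5000: 124.700023
  t * PV_t at t = 4.0000: 140.685402
  t * PV_t at t = 4.5000: 156.239958
  t * PV_t at t = 5.0000: 171.372115
  t * PV_t at t = 5.5000: 186.090155
  t * PV_t at t = 6.0000: 200.402213
  t * PV_t at t = 6.5000: 214.316286
  t * PV_t at t = 7.0000: 227.840231
  t * PV_t at t = 7.5000: 240.981770
  t * PV_t at t = 8.0000: 253.748491
  t * PV_t at t = 8.5000: 266.147850
  t * PV_t at t = 9.0000: 278.187172
  t * PV_t at t = 9.5000: 289.873658
  t * PV_t at t = 10.0000: 8024.659994
Macaulay duration D = 11162.527138 / 1455.310877 = 7.670201
Modified duration = D / (1 + y/m) = 7.670201 / (1 + 0.013000) = 7.571768

Answer: Modified duration = 7.5718


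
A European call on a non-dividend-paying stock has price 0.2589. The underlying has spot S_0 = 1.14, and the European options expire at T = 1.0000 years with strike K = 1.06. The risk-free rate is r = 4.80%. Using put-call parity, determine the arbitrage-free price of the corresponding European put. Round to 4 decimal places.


Answer: Put price = 0.1292

Derivation:
Put-call parity: C - P = S_0 * exp(-qT) - K * exp(-rT).
S_0 * exp(-qT) = 1.1400 * 1.00000000 = 1.14000000
K * exp(-rT) = 1.0600 * 0.95313379 = 1.01032181
P = C - S*exp(-qT) + K*exp(-rT)
P = 0.2589 - 1.14000000 + 1.01032181 = 0.1292


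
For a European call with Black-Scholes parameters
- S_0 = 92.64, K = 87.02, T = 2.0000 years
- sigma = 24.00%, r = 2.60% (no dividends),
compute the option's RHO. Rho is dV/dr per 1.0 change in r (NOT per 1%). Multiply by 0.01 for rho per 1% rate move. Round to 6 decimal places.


d1 = 0.5072991364; d2 = 0.1678878814
phi(d1) = 0.3507734379; exp(-qT) = 1.0000000000; exp(-rT) = 0.9493288668
N(d2) = 0.5666642580
Rho = K*T*exp(-rT)*N(d2) = 87.0200 * 2.0000 * 0.9493288668 * 0.5666642580 = 93.624946

Answer: Rho = 93.624946


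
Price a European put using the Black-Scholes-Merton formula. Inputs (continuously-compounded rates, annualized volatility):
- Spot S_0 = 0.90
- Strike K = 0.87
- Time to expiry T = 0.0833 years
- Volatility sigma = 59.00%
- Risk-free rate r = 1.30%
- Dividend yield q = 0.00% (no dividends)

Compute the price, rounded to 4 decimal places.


Answer: Price = 0.0458

Derivation:
d1 = (ln(S/K) + (r - q + 0.5*sigma^2) * T) / (sigma * sqrt(T)) = 0.29058949
d2 = d1 - sigma * sqrt(T) = 0.12030523
exp(-rT) = 0.99891769; exp(-qT) = 1.00000000
P = K * exp(-rT) * N(-d2) - S_0 * exp(-qT) * N(-d1)
N(-d1) = 0.38568265; N(-d2) = 0.45212068
P = 0.8700 * 0.99891769 * 0.45212068 - 0.9000 * 1.00000000 * 0.38568265 = 0.0458


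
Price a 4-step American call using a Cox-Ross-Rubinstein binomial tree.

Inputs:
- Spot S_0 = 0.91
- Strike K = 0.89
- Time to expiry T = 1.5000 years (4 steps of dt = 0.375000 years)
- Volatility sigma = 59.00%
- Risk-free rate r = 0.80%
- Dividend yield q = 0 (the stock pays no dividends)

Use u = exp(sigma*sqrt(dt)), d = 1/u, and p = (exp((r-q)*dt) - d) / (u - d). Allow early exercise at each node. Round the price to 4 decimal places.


Answer: Price = V(0,0) = 0.2562

Derivation:
dt = T/N = 0.375000
u = exp(sigma*sqrt(dt)) = 1.435194; d = 1/u = 0.696770
p = (exp((r-q)*dt) - d) / (u - d) = 0.414714
Discount per step: exp(-r*dt) = 0.997004
Stock lattice S(k, i) with i counting down-moves:
  k=0: S(0,0) = 0.9100
  k=1: S(1,0) = 1.3060; S(1,1) = 0.6341
  k=2: S(2,0) = 1.8744; S(2,1) = 0.9100; S(2,2) = 0.4418
  k=3: S(3,0) = 2.6901; S(3,1) = 1.3060; S(3,2) = 0.6341; S(3,3) = 0.3078
  k=4: S(4,0) = 3.8609; S(4,1) = 1.8744; S(4,2) = 0.9100; S(4,3) = 0.4418; S(4,4) = 0.2145
Terminal payoffs V(N, i) = max(S_T - K, 0):
  V(4,0) = 2.970853; V(4,1) = 0.984400; V(4,2) = 0.020000; V(4,3) = 0.000000; V(4,4) = 0.000000
Backward induction: V(k, i) = exp(-r*dt) * [p * V(k+1, i) + (1-p) * V(k+1, i+1)]; then take max(V_cont, immediate exercise) for American.
  V(3,0) = exp(-r*dt) * [p*2.970853 + (1-p)*0.984400] = 1.802793; exercise = 1.800127; V(3,0) = max -> 1.802793
  V(3,1) = exp(-r*dt) * [p*0.984400 + (1-p)*0.020000] = 0.418692; exercise = 0.416026; V(3,1) = max -> 0.418692
  V(3,2) = exp(-r*dt) * [p*0.020000 + (1-p)*0.000000] = 0.008269; exercise = 0.000000; V(3,2) = max -> 0.008269
  V(3,3) = exp(-r*dt) * [p*0.000000 + (1-p)*0.000000] = 0.000000; exercise = 0.000000; V(3,3) = max -> 0.000000
  V(2,0) = exp(-r*dt) * [p*1.802793 + (1-p)*0.418692] = 0.989724; exercise = 0.984400; V(2,0) = max -> 0.989724
  V(2,1) = exp(-r*dt) * [p*0.418692 + (1-p)*0.008269] = 0.177943; exercise = 0.020000; V(2,1) = max -> 0.177943
  V(2,2) = exp(-r*dt) * [p*0.008269 + (1-p)*0.000000] = 0.003419; exercise = 0.000000; V(2,2) = max -> 0.003419
  V(1,0) = exp(-r*dt) * [p*0.989724 + (1-p)*0.177943] = 0.513058; exercise = 0.416026; V(1,0) = max -> 0.513058
  V(1,1) = exp(-r*dt) * [p*0.177943 + (1-p)*0.003419] = 0.075569; exercise = 0.000000; V(1,1) = max -> 0.075569
  V(0,0) = exp(-r*dt) * [p*0.513058 + (1-p)*0.075569] = 0.256232; exercise = 0.020000; V(0,0) = max -> 0.256232


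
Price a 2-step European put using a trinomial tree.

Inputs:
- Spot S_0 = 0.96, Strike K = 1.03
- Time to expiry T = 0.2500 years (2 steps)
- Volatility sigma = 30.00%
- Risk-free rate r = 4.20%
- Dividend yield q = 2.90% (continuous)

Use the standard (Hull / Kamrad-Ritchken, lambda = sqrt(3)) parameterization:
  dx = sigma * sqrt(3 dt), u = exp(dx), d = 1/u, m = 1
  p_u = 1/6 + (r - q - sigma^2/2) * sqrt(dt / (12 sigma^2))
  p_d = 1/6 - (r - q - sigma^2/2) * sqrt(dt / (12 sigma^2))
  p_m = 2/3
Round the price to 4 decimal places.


Answer: Price = V(0,0) = 0.1002

Derivation:
dt = T/N = 0.125000; dx = sigma*sqrt(3*dt) = 0.183712
u = exp(dx) = 1.201669; d = 1/u = 0.832176
p_u = 0.155780, p_m = 0.666667, p_d = 0.177553
Discount per step: exp(-r*dt) = 0.994764
Stock lattice S(k, j) with j the centered position index:
  k=0: S(0,+0) = 0.9600
  k=1: S(1,-1) = 0.7989; S(1,+0) = 0.9600; S(1,+1) = 1.1536
  k=2: S(2,-2) = 0.6648; S(2,-1) = 0.7989; S(2,+0) = 0.9600; S(2,+1) = 1.1536; S(2,+2) = 1.3862
Terminal payoffs V(N, j) = max(K - S_T, 0):
  V(2,-2) = 0.365184; V(2,-1) = 0.231111; V(2,+0) = 0.070000; V(2,+1) = 0.000000; V(2,+2) = 0.000000
Backward induction: V(k, j) = exp(-r*dt) * [p_u * V(k+1, j+1) + p_m * V(k+1, j) + p_d * V(k+1, j-1)]
  V(1,-1) = exp(-r*dt) * [p_u*0.070000 + p_m*0.231111 + p_d*0.365184] = 0.228615
  V(1,+0) = exp(-r*dt) * [p_u*0.000000 + p_m*0.070000 + p_d*0.231111] = 0.087242
  V(1,+1) = exp(-r*dt) * [p_u*0.000000 + p_m*0.000000 + p_d*0.070000] = 0.012364
  V(0,+0) = exp(-r*dt) * [p_u*0.012364 + p_m*0.087242 + p_d*0.228615] = 0.100152


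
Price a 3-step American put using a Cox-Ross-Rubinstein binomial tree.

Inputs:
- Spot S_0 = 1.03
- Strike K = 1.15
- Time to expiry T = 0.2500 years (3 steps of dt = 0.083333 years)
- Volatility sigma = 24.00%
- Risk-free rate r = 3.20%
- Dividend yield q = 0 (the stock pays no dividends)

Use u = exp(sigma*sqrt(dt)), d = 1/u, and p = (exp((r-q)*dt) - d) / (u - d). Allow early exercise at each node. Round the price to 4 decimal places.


dt = T/N = 0.083333
u = exp(sigma*sqrt(dt)) = 1.071738; d = 1/u = 0.933063
p = (exp((r-q)*dt) - d) / (u - d) = 0.501942
Discount per step: exp(-r*dt) = 0.997337
Stock lattice S(k, i) with i counting down-moves:
  k=0: S(0,0) = 1.0300
  k=1: S(1,0) = 1.1039; S(1,1) = 0.9611
  k=2: S(2,0) = 1.1831; S(2,1) = 1.0300; S(2,2) = 0.8967
  k=3: S(3,0) = 1.2680; S(3,1) = 1.1039; S(3,2) = 0.9611; S(3,3) = 0.8367
Terminal payoffs V(N, i) = max(K - S_T, 0):
  V(3,0) = 0.000000; V(3,1) = 0.046109; V(3,2) = 0.188945; V(3,3) = 0.313298
Backward induction: V(k, i) = exp(-r*dt) * [p * V(k+1, i) + (1-p) * V(k+1, i+1)]; then take max(V_cont, immediate exercise) for American.
  V(2,0) = exp(-r*dt) * [p*0.000000 + (1-p)*0.046109] = 0.022904; exercise = 0.000000; V(2,0) = max -> 0.022904
  V(2,1) = exp(-r*dt) * [p*0.046109 + (1-p)*0.188945] = 0.116937; exercise = 0.120000; V(2,1) = max -> 0.120000
  V(2,2) = exp(-r*dt) * [p*0.188945 + (1-p)*0.313298] = 0.250212; exercise = 0.253274; V(2,2) = max -> 0.253274
  V(1,0) = exp(-r*dt) * [p*0.022904 + (1-p)*0.120000] = 0.071074; exercise = 0.046109; V(1,0) = max -> 0.071074
  V(1,1) = exp(-r*dt) * [p*0.120000 + (1-p)*0.253274] = 0.185882; exercise = 0.188945; V(1,1) = max -> 0.188945
  V(0,0) = exp(-r*dt) * [p*0.071074 + (1-p)*0.188945] = 0.129435; exercise = 0.120000; V(0,0) = max -> 0.129435

Answer: Price = V(0,0) = 0.1294


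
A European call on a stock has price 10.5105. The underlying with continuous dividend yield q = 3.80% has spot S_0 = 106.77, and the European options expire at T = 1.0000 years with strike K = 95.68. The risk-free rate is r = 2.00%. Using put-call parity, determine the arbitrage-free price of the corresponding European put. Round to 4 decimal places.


Put-call parity: C - P = S_0 * exp(-qT) - K * exp(-rT).
S_0 * exp(-qT) = 106.7700 * 0.96271294 = 102.78886070
K * exp(-rT) = 95.6800 * 0.98019867 = 93.78540906
P = C - S*exp(-qT) + K*exp(-rT)
P = 10.5105 - 102.78886070 + 93.78540906 = 1.5070

Answer: Put price = 1.5070


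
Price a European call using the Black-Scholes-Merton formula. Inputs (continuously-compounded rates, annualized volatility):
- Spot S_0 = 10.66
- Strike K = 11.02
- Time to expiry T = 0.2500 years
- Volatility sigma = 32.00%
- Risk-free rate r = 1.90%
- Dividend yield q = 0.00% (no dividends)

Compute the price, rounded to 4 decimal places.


Answer: Price = 0.5465

Derivation:
d1 = (ln(S/K) + (r - q + 0.5*sigma^2) * T) / (sigma * sqrt(T)) = -0.09789616
d2 = d1 - sigma * sqrt(T) = -0.25789616
exp(-rT) = 0.99526126; exp(-qT) = 1.00000000
C = S_0 * exp(-qT) * N(d1) - K * exp(-rT) * N(d2)
N(d1) = 0.46100738; N(d2) = 0.39824353
C = 10.6600 * 1.00000000 * 0.46100738 - 11.0200 * 0.99526126 * 0.39824353 = 0.5465


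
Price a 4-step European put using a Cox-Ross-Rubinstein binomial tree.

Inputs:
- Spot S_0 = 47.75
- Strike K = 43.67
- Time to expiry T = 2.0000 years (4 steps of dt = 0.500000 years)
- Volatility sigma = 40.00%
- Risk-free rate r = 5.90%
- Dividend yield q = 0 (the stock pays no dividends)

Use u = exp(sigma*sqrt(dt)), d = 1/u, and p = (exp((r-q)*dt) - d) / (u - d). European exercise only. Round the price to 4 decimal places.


dt = T/N = 0.500000
u = exp(sigma*sqrt(dt)) = 1.326896; d = 1/u = 0.753638
p = (exp((r-q)*dt) - d) / (u - d) = 0.481984
Discount per step: exp(-r*dt) = 0.970931
Stock lattice S(k, i) with i counting down-moves:
  k=0: S(0,0) = 47.7500
  k=1: S(1,0) = 63.3593; S(1,1) = 35.9862
  k=2: S(2,0) = 84.0712; S(2,1) = 47.7500; S(2,2) = 27.1206
  k=3: S(3,0) = 111.5538; S(3,1) = 63.3593; S(3,2) = 35.9862; S(3,3) = 20.4391
  k=4: S(4,0) = 148.0204; S(4,1) = 84.0712; S(4,2) = 47.7500; S(4,3) = 27.1206; S(4,4) = 15.4037
Terminal payoffs V(N, i) = max(K - S_T, 0):
  V(4,0) = 0.000000; V(4,1) = 0.000000; V(4,2) = 0.000000; V(4,3) = 16.549399; V(4,4) = 28.266293
Backward induction: V(k, i) = exp(-r*dt) * [p * V(k+1, i) + (1-p) * V(k+1, i+1)].
  V(3,0) = exp(-r*dt) * [p*0.000000 + (1-p)*0.000000] = 0.000000
  V(3,1) = exp(-r*dt) * [p*0.000000 + (1-p)*0.000000] = 0.000000
  V(3,2) = exp(-r*dt) * [p*0.000000 + (1-p)*16.549399] = 8.323651
  V(3,3) = exp(-r*dt) * [p*16.549399 + (1-p)*28.266293] = 21.961427
  V(2,0) = exp(-r*dt) * [p*0.000000 + (1-p)*0.000000] = 0.000000
  V(2,1) = exp(-r*dt) * [p*0.000000 + (1-p)*8.323651] = 4.186447
  V(2,2) = exp(-r*dt) * [p*8.323651 + (1-p)*21.961427] = 14.940918
  V(1,0) = exp(-r*dt) * [p*0.000000 + (1-p)*4.186447] = 2.105607
  V(1,1) = exp(-r*dt) * [p*4.186447 + (1-p)*14.940918] = 9.473797
  V(0,0) = exp(-r*dt) * [p*2.105607 + (1-p)*9.473797] = 5.750288

Answer: Price = V(0,0) = 5.7503


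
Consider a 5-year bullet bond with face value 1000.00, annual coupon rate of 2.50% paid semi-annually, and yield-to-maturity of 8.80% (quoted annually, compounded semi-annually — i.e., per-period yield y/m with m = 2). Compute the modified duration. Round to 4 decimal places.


Answer: Modified duration = 4.4810

Derivation:
Coupon per period c = face * coupon_rate / m = 12.500000
Periods per year m = 2; per-period yield y/m = 0.044000
Number of cashflows N = 10
Cashflows (t years, CF_t, discount factor 1/(1+y/m)^(m*t), PV):
  t = 0.5000: CF_t = 12.500000, DF = 0.957854, PV = 11.973180
  t = 1.0000: CF_t = 12.500000, DF = 0.917485, PV = 11.468563
  t = 1.5000: CF_t = 12.500000, DF = 0.878817, PV = 10.985214
  t = 2.0000: CF_t = 12.500000, DF = 0.841779, PV = 10.522236
  t = 2.5000: CF_t = 12.500000, DF = 0.806302, PV = 10.078770
  t = 3.0000: CF_t = 12.500000, DF = 0.772320, PV = 9.653994
  t = 3.5000: CF_t = 12.500000, DF = 0.739770, PV = 9.247121
  t = 4.0000: CF_t = 12.500000, DF = 0.708592, PV = 8.857395
  t = 4.5000: CF_t = 12.500000, DF = 0.678728, PV = 8.484095
  t = 5.0000: CF_t = 1012.500000, DF = 0.650122, PV = 658.248753
Price P = sum_t PV_t = 749.519320
First compute Macaulay numerator sum_t t * PV_t:
  t * PV_t at t = 0.5000: 5.986590
  t * PV_t at t = 1.0000: 11.468563
  t * PV_t at t = 1.5000: 16.477821
  t * PV_t at t = 2.0000: 21.044471
  t * PV_t at t = 2.5000: 25.196924
  t * PV_t at t = 3.0000: 28.961982
  t * PV_t at t = 3.5000: 32.364922
  t * PV_t at t = 4.0000: 35.429581
  t * PV_t at t = 4.5000: 38.178428
  t * PV_t at t = 5.0000: 3291.243766
Macaulay duration D = 3506.353048 / 749.519320 = 4.678136
Modified duration = D / (1 + y/m) = 4.678136 / (1 + 0.044000) = 4.480973
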